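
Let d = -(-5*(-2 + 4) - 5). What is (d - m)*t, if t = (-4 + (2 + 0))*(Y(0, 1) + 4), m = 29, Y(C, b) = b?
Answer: 140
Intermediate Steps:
d = 15 (d = -(-5*2 - 5) = -(-10 - 5) = -1*(-15) = 15)
t = -10 (t = (-4 + (2 + 0))*(1 + 4) = (-4 + 2)*5 = -2*5 = -10)
(d - m)*t = (15 - 1*29)*(-10) = (15 - 29)*(-10) = -14*(-10) = 140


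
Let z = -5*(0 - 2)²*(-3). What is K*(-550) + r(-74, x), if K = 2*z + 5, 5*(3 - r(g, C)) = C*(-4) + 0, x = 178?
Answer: -343023/5 ≈ -68605.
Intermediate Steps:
r(g, C) = 3 + 4*C/5 (r(g, C) = 3 - (C*(-4) + 0)/5 = 3 - (-4*C + 0)/5 = 3 - (-4)*C/5 = 3 + 4*C/5)
z = 60 (z = -5*(-2)²*(-3) = -5*4*(-3) = -20*(-3) = 60)
K = 125 (K = 2*60 + 5 = 120 + 5 = 125)
K*(-550) + r(-74, x) = 125*(-550) + (3 + (⅘)*178) = -68750 + (3 + 712/5) = -68750 + 727/5 = -343023/5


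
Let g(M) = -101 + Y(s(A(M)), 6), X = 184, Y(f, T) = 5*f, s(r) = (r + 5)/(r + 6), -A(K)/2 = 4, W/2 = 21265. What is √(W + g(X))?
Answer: √169746/2 ≈ 206.00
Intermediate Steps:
W = 42530 (W = 2*21265 = 42530)
A(K) = -8 (A(K) = -2*4 = -8)
s(r) = (5 + r)/(6 + r)
g(M) = -187/2 (g(M) = -101 + 5*((5 - 8)/(6 - 8)) = -101 + 5*(-3/(-2)) = -101 + 5*(-½*(-3)) = -101 + 5*(3/2) = -101 + 15/2 = -187/2)
√(W + g(X)) = √(42530 - 187/2) = √(84873/2) = √169746/2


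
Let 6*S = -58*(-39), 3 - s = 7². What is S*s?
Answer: -17342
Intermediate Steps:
s = -46 (s = 3 - 1*7² = 3 - 1*49 = 3 - 49 = -46)
S = 377 (S = (-58*(-39))/6 = (⅙)*2262 = 377)
S*s = 377*(-46) = -17342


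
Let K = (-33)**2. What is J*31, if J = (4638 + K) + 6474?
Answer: 378231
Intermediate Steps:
K = 1089
J = 12201 (J = (4638 + 1089) + 6474 = 5727 + 6474 = 12201)
J*31 = 12201*31 = 378231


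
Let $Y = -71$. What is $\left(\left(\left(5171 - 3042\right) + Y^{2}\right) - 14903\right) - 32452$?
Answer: $-40185$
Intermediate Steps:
$\left(\left(\left(5171 - 3042\right) + Y^{2}\right) - 14903\right) - 32452 = \left(\left(\left(5171 - 3042\right) + \left(-71\right)^{2}\right) - 14903\right) - 32452 = \left(\left(2129 + 5041\right) - 14903\right) - 32452 = \left(7170 - 14903\right) - 32452 = -7733 - 32452 = -40185$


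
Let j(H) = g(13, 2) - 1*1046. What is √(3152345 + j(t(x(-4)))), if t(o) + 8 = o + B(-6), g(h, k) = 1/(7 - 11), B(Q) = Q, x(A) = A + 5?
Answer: √12605195/2 ≈ 1775.2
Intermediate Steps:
x(A) = 5 + A
g(h, k) = -¼ (g(h, k) = 1/(-4) = -¼)
t(o) = -14 + o (t(o) = -8 + (o - 6) = -8 + (-6 + o) = -14 + o)
j(H) = -4185/4 (j(H) = -¼ - 1*1046 = -¼ - 1046 = -4185/4)
√(3152345 + j(t(x(-4)))) = √(3152345 - 4185/4) = √(12605195/4) = √12605195/2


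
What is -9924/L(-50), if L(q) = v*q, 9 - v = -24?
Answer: 1654/275 ≈ 6.0145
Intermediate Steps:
v = 33 (v = 9 - 1*(-24) = 9 + 24 = 33)
L(q) = 33*q
-9924/L(-50) = -9924/(33*(-50)) = -9924/(-1650) = -9924*(-1/1650) = 1654/275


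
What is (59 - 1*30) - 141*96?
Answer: -13507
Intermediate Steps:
(59 - 1*30) - 141*96 = (59 - 30) - 13536 = 29 - 13536 = -13507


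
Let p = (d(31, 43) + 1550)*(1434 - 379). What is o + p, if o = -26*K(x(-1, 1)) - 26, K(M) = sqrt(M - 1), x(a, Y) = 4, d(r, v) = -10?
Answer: 1624674 - 26*sqrt(3) ≈ 1.6246e+6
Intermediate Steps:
p = 1624700 (p = (-10 + 1550)*(1434 - 379) = 1540*1055 = 1624700)
K(M) = sqrt(-1 + M)
o = -26 - 26*sqrt(3) (o = -26*sqrt(-1 + 4) - 26 = -26*sqrt(3) - 26 = -26 - 26*sqrt(3) ≈ -71.033)
o + p = (-26 - 26*sqrt(3)) + 1624700 = 1624674 - 26*sqrt(3)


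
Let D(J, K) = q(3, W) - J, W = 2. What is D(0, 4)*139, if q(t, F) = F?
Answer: 278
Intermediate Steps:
D(J, K) = 2 - J
D(0, 4)*139 = (2 - 1*0)*139 = (2 + 0)*139 = 2*139 = 278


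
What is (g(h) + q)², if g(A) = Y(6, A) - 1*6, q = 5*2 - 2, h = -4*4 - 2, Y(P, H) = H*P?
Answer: 11236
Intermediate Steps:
h = -18 (h = -16 - 2 = -18)
q = 8 (q = 10 - 2 = 8)
g(A) = -6 + 6*A (g(A) = A*6 - 1*6 = 6*A - 6 = -6 + 6*A)
(g(h) + q)² = ((-6 + 6*(-18)) + 8)² = ((-6 - 108) + 8)² = (-114 + 8)² = (-106)² = 11236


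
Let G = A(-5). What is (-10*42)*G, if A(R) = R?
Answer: 2100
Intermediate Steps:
G = -5
(-10*42)*G = -10*42*(-5) = -420*(-5) = 2100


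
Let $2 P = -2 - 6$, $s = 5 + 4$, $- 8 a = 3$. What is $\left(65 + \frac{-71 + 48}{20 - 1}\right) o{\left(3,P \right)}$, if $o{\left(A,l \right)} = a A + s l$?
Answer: $- \frac{89991}{38} \approx -2368.2$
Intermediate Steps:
$a = - \frac{3}{8}$ ($a = \left(- \frac{1}{8}\right) 3 = - \frac{3}{8} \approx -0.375$)
$s = 9$
$P = -4$ ($P = \frac{-2 - 6}{2} = \frac{1}{2} \left(-8\right) = -4$)
$o{\left(A,l \right)} = 9 l - \frac{3 A}{8}$ ($o{\left(A,l \right)} = - \frac{3 A}{8} + 9 l = 9 l - \frac{3 A}{8}$)
$\left(65 + \frac{-71 + 48}{20 - 1}\right) o{\left(3,P \right)} = \left(65 + \frac{-71 + 48}{20 - 1}\right) \left(9 \left(-4\right) - \frac{9}{8}\right) = \left(65 - \frac{23}{19}\right) \left(-36 - \frac{9}{8}\right) = \left(65 - \frac{23}{19}\right) \left(- \frac{297}{8}\right) = \frac{1212}{19} \left(- \frac{297}{8}\right) = - \frac{89991}{38}$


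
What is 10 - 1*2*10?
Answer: -10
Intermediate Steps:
10 - 1*2*10 = 10 - 2*10 = 10 - 20 = -10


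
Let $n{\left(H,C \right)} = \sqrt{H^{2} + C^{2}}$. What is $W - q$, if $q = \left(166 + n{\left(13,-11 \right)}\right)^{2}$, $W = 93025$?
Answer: $65179 - 332 \sqrt{290} \approx 59525.0$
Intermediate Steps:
$n{\left(H,C \right)} = \sqrt{C^{2} + H^{2}}$
$q = \left(166 + \sqrt{290}\right)^{2}$ ($q = \left(166 + \sqrt{\left(-11\right)^{2} + 13^{2}}\right)^{2} = \left(166 + \sqrt{121 + 169}\right)^{2} = \left(166 + \sqrt{290}\right)^{2} \approx 33500.0$)
$W - q = 93025 - \left(166 + \sqrt{290}\right)^{2}$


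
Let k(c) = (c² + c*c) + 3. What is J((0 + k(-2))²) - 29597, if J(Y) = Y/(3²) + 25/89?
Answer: -23696203/801 ≈ -29583.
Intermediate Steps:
k(c) = 3 + 2*c² (k(c) = (c² + c²) + 3 = 2*c² + 3 = 3 + 2*c²)
J(Y) = 25/89 + Y/9 (J(Y) = Y/9 + 25*(1/89) = Y*(⅑) + 25/89 = Y/9 + 25/89 = 25/89 + Y/9)
J((0 + k(-2))²) - 29597 = (25/89 + (0 + (3 + 2*(-2)²))²/9) - 29597 = (25/89 + (0 + (3 + 2*4))²/9) - 29597 = (25/89 + (0 + (3 + 8))²/9) - 29597 = (25/89 + (0 + 11)²/9) - 29597 = (25/89 + (⅑)*11²) - 29597 = (25/89 + (⅑)*121) - 29597 = (25/89 + 121/9) - 29597 = 10994/801 - 29597 = -23696203/801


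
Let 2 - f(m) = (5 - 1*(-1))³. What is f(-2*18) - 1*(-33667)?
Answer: 33453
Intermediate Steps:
f(m) = -214 (f(m) = 2 - (5 - 1*(-1))³ = 2 - (5 + 1)³ = 2 - 1*6³ = 2 - 1*216 = 2 - 216 = -214)
f(-2*18) - 1*(-33667) = -214 - 1*(-33667) = -214 + 33667 = 33453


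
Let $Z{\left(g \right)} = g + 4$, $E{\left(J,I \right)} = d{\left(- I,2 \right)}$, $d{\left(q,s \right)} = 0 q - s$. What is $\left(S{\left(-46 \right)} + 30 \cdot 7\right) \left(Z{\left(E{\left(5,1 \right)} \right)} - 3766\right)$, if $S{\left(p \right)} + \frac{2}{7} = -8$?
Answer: $- \frac{5314768}{7} \approx -7.5925 \cdot 10^{5}$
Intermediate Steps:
$S{\left(p \right)} = - \frac{58}{7}$ ($S{\left(p \right)} = - \frac{2}{7} - 8 = - \frac{58}{7}$)
$d{\left(q,s \right)} = - s$ ($d{\left(q,s \right)} = 0 - s = - s$)
$E{\left(J,I \right)} = -2$ ($E{\left(J,I \right)} = \left(-1\right) 2 = -2$)
$Z{\left(g \right)} = 4 + g$
$\left(S{\left(-46 \right)} + 30 \cdot 7\right) \left(Z{\left(E{\left(5,1 \right)} \right)} - 3766\right) = \left(- \frac{58}{7} + 30 \cdot 7\right) \left(\left(4 - 2\right) - 3766\right) = \left(- \frac{58}{7} + 210\right) \left(2 - 3766\right) = \frac{1412}{7} \left(-3764\right) = - \frac{5314768}{7}$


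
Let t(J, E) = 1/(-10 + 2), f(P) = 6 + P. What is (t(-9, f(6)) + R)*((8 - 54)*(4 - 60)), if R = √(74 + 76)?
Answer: -322 + 12880*√6 ≈ 31227.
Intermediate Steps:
R = 5*√6 (R = √150 = 5*√6 ≈ 12.247)
t(J, E) = -⅛ (t(J, E) = 1/(-8) = -⅛)
(t(-9, f(6)) + R)*((8 - 54)*(4 - 60)) = (-⅛ + 5*√6)*((8 - 54)*(4 - 60)) = (-⅛ + 5*√6)*(-46*(-56)) = (-⅛ + 5*√6)*2576 = -322 + 12880*√6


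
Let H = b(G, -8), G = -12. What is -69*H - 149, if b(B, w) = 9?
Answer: -770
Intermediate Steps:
H = 9
-69*H - 149 = -69*9 - 149 = -621 - 149 = -770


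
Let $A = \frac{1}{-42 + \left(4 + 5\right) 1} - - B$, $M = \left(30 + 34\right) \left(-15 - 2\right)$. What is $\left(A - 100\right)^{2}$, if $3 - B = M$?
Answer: $\frac{1069420804}{1089} \approx 9.8202 \cdot 10^{5}$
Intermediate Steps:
$M = -1088$ ($M = 64 \left(-17\right) = -1088$)
$B = 1091$ ($B = 3 - -1088 = 3 + 1088 = 1091$)
$A = \frac{36002}{33}$ ($A = \frac{1}{-42 + \left(4 + 5\right) 1} - \left(-1\right) 1091 = \frac{1}{-42 + 9 \cdot 1} - -1091 = \frac{1}{-42 + 9} + 1091 = \frac{1}{-33} + 1091 = - \frac{1}{33} + 1091 = \frac{36002}{33} \approx 1091.0$)
$\left(A - 100\right)^{2} = \left(\frac{36002}{33} - 100\right)^{2} = \left(\frac{32702}{33}\right)^{2} = \frac{1069420804}{1089}$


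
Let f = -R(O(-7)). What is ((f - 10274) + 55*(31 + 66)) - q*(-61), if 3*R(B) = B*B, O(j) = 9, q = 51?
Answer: -1855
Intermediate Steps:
R(B) = B²/3 (R(B) = (B*B)/3 = B²/3)
f = -27 (f = -9²/3 = -81/3 = -1*27 = -27)
((f - 10274) + 55*(31 + 66)) - q*(-61) = ((-27 - 10274) + 55*(31 + 66)) - 51*(-61) = (-10301 + 55*97) - 1*(-3111) = (-10301 + 5335) + 3111 = -4966 + 3111 = -1855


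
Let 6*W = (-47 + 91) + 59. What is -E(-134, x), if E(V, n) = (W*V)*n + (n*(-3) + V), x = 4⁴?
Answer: 1769362/3 ≈ 5.8979e+5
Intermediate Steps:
x = 256
W = 103/6 (W = ((-47 + 91) + 59)/6 = (44 + 59)/6 = (⅙)*103 = 103/6 ≈ 17.167)
E(V, n) = V - 3*n + 103*V*n/6 (E(V, n) = (103*V/6)*n + (n*(-3) + V) = 103*V*n/6 + (-3*n + V) = 103*V*n/6 + (V - 3*n) = V - 3*n + 103*V*n/6)
-E(-134, x) = -(-134 - 3*256 + (103/6)*(-134)*256) = -(-134 - 768 - 1766656/3) = -1*(-1769362/3) = 1769362/3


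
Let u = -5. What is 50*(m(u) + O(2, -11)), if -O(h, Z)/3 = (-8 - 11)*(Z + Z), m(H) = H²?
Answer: -61450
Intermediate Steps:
O(h, Z) = 114*Z (O(h, Z) = -3*(-8 - 11)*(Z + Z) = -(-57)*2*Z = -(-114)*Z = 114*Z)
50*(m(u) + O(2, -11)) = 50*((-5)² + 114*(-11)) = 50*(25 - 1254) = 50*(-1229) = -61450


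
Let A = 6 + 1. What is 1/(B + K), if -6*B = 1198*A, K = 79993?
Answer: 3/235786 ≈ 1.2723e-5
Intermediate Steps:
A = 7
B = -4193/3 (B = -599*7/3 = -⅙*8386 = -4193/3 ≈ -1397.7)
1/(B + K) = 1/(-4193/3 + 79993) = 1/(235786/3) = 3/235786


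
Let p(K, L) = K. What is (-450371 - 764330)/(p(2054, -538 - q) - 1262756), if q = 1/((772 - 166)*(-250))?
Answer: 1214701/1260702 ≈ 0.96351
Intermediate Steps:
q = -1/151500 (q = -1/250/606 = (1/606)*(-1/250) = -1/151500 ≈ -6.6007e-6)
(-450371 - 764330)/(p(2054, -538 - q) - 1262756) = (-450371 - 764330)/(2054 - 1262756) = -1214701/(-1260702) = -1214701*(-1/1260702) = 1214701/1260702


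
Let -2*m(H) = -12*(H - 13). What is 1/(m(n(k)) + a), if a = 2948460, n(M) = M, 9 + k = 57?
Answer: 1/2948670 ≈ 3.3914e-7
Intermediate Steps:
k = 48 (k = -9 + 57 = 48)
m(H) = -78 + 6*H (m(H) = -(-6)*(H - 13) = -(-6)*(-13 + H) = -(156 - 12*H)/2 = -78 + 6*H)
1/(m(n(k)) + a) = 1/((-78 + 6*48) + 2948460) = 1/((-78 + 288) + 2948460) = 1/(210 + 2948460) = 1/2948670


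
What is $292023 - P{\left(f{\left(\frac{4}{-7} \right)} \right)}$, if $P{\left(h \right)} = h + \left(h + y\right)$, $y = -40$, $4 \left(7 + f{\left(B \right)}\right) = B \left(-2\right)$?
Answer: $\frac{2044535}{7} \approx 2.9208 \cdot 10^{5}$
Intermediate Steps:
$f{\left(B \right)} = -7 - \frac{B}{2}$ ($f{\left(B \right)} = -7 + \frac{B \left(-2\right)}{4} = -7 + \frac{\left(-2\right) B}{4} = -7 - \frac{B}{2}$)
$P{\left(h \right)} = -40 + 2 h$ ($P{\left(h \right)} = h + \left(h - 40\right) = h + \left(-40 + h\right) = -40 + 2 h$)
$292023 - P{\left(f{\left(\frac{4}{-7} \right)} \right)} = 292023 - \left(-40 + 2 \left(-7 - \frac{4 \frac{1}{-7}}{2}\right)\right) = 292023 - \left(-40 + 2 \left(-7 - \frac{4 \left(- \frac{1}{7}\right)}{2}\right)\right) = 292023 - \left(-40 + 2 \left(-7 - - \frac{2}{7}\right)\right) = 292023 - \left(-40 + 2 \left(-7 + \frac{2}{7}\right)\right) = 292023 - \left(-40 + 2 \left(- \frac{47}{7}\right)\right) = 292023 - \left(-40 - \frac{94}{7}\right) = 292023 - - \frac{374}{7} = 292023 + \frac{374}{7} = \frac{2044535}{7}$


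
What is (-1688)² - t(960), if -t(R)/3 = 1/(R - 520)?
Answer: 1253711363/440 ≈ 2.8493e+6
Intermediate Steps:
t(R) = -3/(-520 + R) (t(R) = -3/(R - 520) = -3/(-520 + R))
(-1688)² - t(960) = (-1688)² - (-3)/(-520 + 960) = 2849344 - (-3)/440 = 2849344 - 1*(-3/440) = 2849344 + 3/440 = 1253711363/440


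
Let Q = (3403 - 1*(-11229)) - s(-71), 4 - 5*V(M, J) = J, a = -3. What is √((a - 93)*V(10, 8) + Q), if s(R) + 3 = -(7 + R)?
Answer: √366195/5 ≈ 121.03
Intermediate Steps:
s(R) = -10 - R (s(R) = -3 - (7 + R) = -3 + (-7 - R) = -10 - R)
V(M, J) = ⅘ - J/5
Q = 14571 (Q = (3403 - 1*(-11229)) - (-10 - 1*(-71)) = (3403 + 11229) - (-10 + 71) = 14632 - 1*61 = 14632 - 61 = 14571)
√((a - 93)*V(10, 8) + Q) = √((-3 - 93)*(⅘ - ⅕*8) + 14571) = √(-96*(⅘ - 8/5) + 14571) = √(-96*(-⅘) + 14571) = √(384/5 + 14571) = √(73239/5) = √366195/5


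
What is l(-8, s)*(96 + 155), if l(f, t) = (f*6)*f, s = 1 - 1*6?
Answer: 96384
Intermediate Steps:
s = -5 (s = 1 - 6 = -5)
l(f, t) = 6*f**2 (l(f, t) = (6*f)*f = 6*f**2)
l(-8, s)*(96 + 155) = (6*(-8)**2)*(96 + 155) = (6*64)*251 = 384*251 = 96384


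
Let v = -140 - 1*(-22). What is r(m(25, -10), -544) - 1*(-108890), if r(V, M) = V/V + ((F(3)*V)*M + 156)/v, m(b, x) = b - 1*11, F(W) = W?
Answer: 6435915/59 ≈ 1.0908e+5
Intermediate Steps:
m(b, x) = -11 + b (m(b, x) = b - 11 = -11 + b)
v = -118 (v = -140 + 22 = -118)
r(V, M) = -19/59 - 3*M*V/118 (r(V, M) = V/V + ((3*V)*M + 156)/(-118) = 1 + (3*M*V + 156)*(-1/118) = 1 + (156 + 3*M*V)*(-1/118) = 1 + (-78/59 - 3*M*V/118) = -19/59 - 3*M*V/118)
r(m(25, -10), -544) - 1*(-108890) = (-19/59 - 3/118*(-544)*(-11 + 25)) - 1*(-108890) = (-19/59 - 3/118*(-544)*14) + 108890 = (-19/59 + 11424/59) + 108890 = 11405/59 + 108890 = 6435915/59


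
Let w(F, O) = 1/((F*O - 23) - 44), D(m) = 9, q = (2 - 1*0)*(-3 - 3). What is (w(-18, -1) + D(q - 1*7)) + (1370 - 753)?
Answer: 30673/49 ≈ 625.98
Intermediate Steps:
q = -12 (q = (2 + 0)*(-6) = 2*(-6) = -12)
w(F, O) = 1/(-67 + F*O) (w(F, O) = 1/((-23 + F*O) - 44) = 1/(-67 + F*O))
(w(-18, -1) + D(q - 1*7)) + (1370 - 753) = (1/(-67 - 18*(-1)) + 9) + (1370 - 753) = (1/(-67 + 18) + 9) + 617 = (1/(-49) + 9) + 617 = (-1/49 + 9) + 617 = 440/49 + 617 = 30673/49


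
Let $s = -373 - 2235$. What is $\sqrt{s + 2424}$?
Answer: $2 i \sqrt{46} \approx 13.565 i$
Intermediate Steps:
$s = -2608$
$\sqrt{s + 2424} = \sqrt{-2608 + 2424} = \sqrt{-184} = 2 i \sqrt{46}$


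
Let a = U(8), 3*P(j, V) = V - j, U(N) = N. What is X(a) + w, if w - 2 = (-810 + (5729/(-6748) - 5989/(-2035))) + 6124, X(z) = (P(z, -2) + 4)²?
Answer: 657316145953/123589620 ≈ 5318.5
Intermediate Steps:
P(j, V) = -j/3 + V/3 (P(j, V) = (V - j)/3 = -j/3 + V/3)
a = 8
X(z) = (10/3 - z/3)² (X(z) = ((-z/3 + (⅓)*(-2)) + 4)² = ((-z/3 - ⅔) + 4)² = ((-⅔ - z/3) + 4)² = (10/3 - z/3)²)
w = 73029024137/13732180 (w = 2 + ((-810 + (5729/(-6748) - 5989/(-2035))) + 6124) = 2 + ((-810 + (5729*(-1/6748) - 5989*(-1/2035))) + 6124) = 2 + ((-810 + (-5729/6748 + 5989/2035)) + 6124) = 2 + ((-810 + 28755257/13732180) + 6124) = 2 + (-11094310543/13732180 + 6124) = 2 + 73001559777/13732180 = 73029024137/13732180 ≈ 5318.1)
X(a) + w = (-10 + 8)²/9 + 73029024137/13732180 = (⅑)*(-2)² + 73029024137/13732180 = (⅑)*4 + 73029024137/13732180 = 4/9 + 73029024137/13732180 = 657316145953/123589620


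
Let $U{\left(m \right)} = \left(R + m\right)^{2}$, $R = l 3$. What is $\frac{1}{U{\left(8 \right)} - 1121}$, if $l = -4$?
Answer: $- \frac{1}{1105} \approx -0.00090498$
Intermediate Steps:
$R = -12$ ($R = \left(-4\right) 3 = -12$)
$U{\left(m \right)} = \left(-12 + m\right)^{2}$
$\frac{1}{U{\left(8 \right)} - 1121} = \frac{1}{\left(-12 + 8\right)^{2} - 1121} = \frac{1}{\left(-4\right)^{2} - 1121} = \frac{1}{16 - 1121} = \frac{1}{-1105} = - \frac{1}{1105}$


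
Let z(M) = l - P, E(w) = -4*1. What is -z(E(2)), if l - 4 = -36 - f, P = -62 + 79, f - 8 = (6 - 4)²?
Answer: 61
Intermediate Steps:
f = 12 (f = 8 + (6 - 4)² = 8 + 2² = 8 + 4 = 12)
E(w) = -4
P = 17
l = -44 (l = 4 + (-36 - 1*12) = 4 + (-36 - 12) = 4 - 48 = -44)
z(M) = -61 (z(M) = -44 - 1*17 = -44 - 17 = -61)
-z(E(2)) = -1*(-61) = 61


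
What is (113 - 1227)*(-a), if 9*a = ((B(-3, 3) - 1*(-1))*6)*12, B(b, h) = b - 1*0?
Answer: -17824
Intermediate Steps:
B(b, h) = b (B(b, h) = b + 0 = b)
a = -16 (a = (((-3 - 1*(-1))*6)*12)/9 = (((-3 + 1)*6)*12)/9 = (-2*6*12)/9 = (-12*12)/9 = (⅑)*(-144) = -16)
(113 - 1227)*(-a) = (113 - 1227)*(-1*(-16)) = -1114*16 = -17824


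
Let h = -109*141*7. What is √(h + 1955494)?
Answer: √1847911 ≈ 1359.4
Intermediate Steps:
h = -107583 (h = -15369*7 = -107583)
√(h + 1955494) = √(-107583 + 1955494) = √1847911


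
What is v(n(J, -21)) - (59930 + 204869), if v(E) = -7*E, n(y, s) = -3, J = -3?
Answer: -264778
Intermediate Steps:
v(n(J, -21)) - (59930 + 204869) = -7*(-3) - (59930 + 204869) = 21 - 1*264799 = 21 - 264799 = -264778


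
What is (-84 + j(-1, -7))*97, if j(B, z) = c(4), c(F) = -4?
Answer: -8536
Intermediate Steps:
j(B, z) = -4
(-84 + j(-1, -7))*97 = (-84 - 4)*97 = -88*97 = -8536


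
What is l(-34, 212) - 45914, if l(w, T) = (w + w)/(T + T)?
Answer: -4866901/106 ≈ -45914.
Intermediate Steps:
l(w, T) = w/T (l(w, T) = (2*w)/((2*T)) = (2*w)*(1/(2*T)) = w/T)
l(-34, 212) - 45914 = -34/212 - 45914 = -34*1/212 - 45914 = -17/106 - 45914 = -4866901/106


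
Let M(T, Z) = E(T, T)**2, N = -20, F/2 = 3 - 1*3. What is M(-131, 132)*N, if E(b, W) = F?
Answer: 0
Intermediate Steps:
F = 0 (F = 2*(3 - 1*3) = 2*(3 - 3) = 2*0 = 0)
E(b, W) = 0
M(T, Z) = 0 (M(T, Z) = 0**2 = 0)
M(-131, 132)*N = 0*(-20) = 0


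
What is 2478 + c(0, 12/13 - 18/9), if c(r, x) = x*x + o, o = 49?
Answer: 427259/169 ≈ 2528.2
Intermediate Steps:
c(r, x) = 49 + x² (c(r, x) = x*x + 49 = x² + 49 = 49 + x²)
2478 + c(0, 12/13 - 18/9) = 2478 + (49 + (12/13 - 18/9)²) = 2478 + (49 + (12*(1/13) - 18*⅑)²) = 2478 + (49 + (12/13 - 2)²) = 2478 + (49 + (-14/13)²) = 2478 + (49 + 196/169) = 2478 + 8477/169 = 427259/169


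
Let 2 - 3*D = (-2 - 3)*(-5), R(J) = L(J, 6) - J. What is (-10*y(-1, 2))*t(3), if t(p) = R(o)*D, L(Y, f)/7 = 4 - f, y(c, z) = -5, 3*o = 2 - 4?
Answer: 46000/9 ≈ 5111.1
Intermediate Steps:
o = -2/3 (o = (2 - 4)/3 = (1/3)*(-2) = -2/3 ≈ -0.66667)
L(Y, f) = 28 - 7*f (L(Y, f) = 7*(4 - f) = 28 - 7*f)
R(J) = -14 - J (R(J) = (28 - 7*6) - J = (28 - 42) - J = -14 - J)
D = -23/3 (D = 2/3 - (-2 - 3)*(-5)/3 = 2/3 - (-5)*(-5)/3 = 2/3 - 1/3*25 = 2/3 - 25/3 = -23/3 ≈ -7.6667)
t(p) = 920/9 (t(p) = (-14 - 1*(-2/3))*(-23/3) = (-14 + 2/3)*(-23/3) = -40/3*(-23/3) = 920/9)
(-10*y(-1, 2))*t(3) = -10*(-5)*(920/9) = 50*(920/9) = 46000/9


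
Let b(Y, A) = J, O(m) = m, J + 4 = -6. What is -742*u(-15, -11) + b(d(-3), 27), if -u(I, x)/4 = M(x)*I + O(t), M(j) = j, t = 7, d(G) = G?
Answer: 510486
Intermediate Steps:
J = -10 (J = -4 - 6 = -10)
b(Y, A) = -10
u(I, x) = -28 - 4*I*x (u(I, x) = -4*(x*I + 7) = -4*(I*x + 7) = -4*(7 + I*x) = -28 - 4*I*x)
-742*u(-15, -11) + b(d(-3), 27) = -742*(-28 - 4*(-15)*(-11)) - 10 = -742*(-28 - 660) - 10 = -742*(-688) - 10 = 510496 - 10 = 510486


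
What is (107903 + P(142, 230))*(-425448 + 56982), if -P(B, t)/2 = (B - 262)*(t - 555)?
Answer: -11018238798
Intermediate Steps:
P(B, t) = -2*(-555 + t)*(-262 + B) (P(B, t) = -2*(B - 262)*(t - 555) = -2*(-262 + B)*(-555 + t) = -2*(-555 + t)*(-262 + B))
(107903 + P(142, 230))*(-425448 + 56982) = (107903 + (-290820 + 524*230 + 1110*142 - 2*142*230))*(-425448 + 56982) = (107903 + (-290820 + 120520 + 157620 - 65320))*(-368466) = (107903 - 78000)*(-368466) = 29903*(-368466) = -11018238798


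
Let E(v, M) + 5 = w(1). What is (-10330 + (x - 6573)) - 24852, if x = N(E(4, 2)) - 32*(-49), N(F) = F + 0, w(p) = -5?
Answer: -40197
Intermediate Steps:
E(v, M) = -10 (E(v, M) = -5 - 5 = -10)
N(F) = F
x = 1558 (x = -10 - 32*(-49) = -10 + 1568 = 1558)
(-10330 + (x - 6573)) - 24852 = (-10330 + (1558 - 6573)) - 24852 = (-10330 - 5015) - 24852 = -15345 - 24852 = -40197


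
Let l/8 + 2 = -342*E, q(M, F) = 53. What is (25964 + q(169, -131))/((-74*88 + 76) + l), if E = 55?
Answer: -26017/156932 ≈ -0.16579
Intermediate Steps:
l = -150496 (l = -16 + 8*(-342*55) = -16 + 8*(-18810) = -16 - 150480 = -150496)
(25964 + q(169, -131))/((-74*88 + 76) + l) = (25964 + 53)/((-74*88 + 76) - 150496) = 26017/((-6512 + 76) - 150496) = 26017/(-6436 - 150496) = 26017/(-156932) = 26017*(-1/156932) = -26017/156932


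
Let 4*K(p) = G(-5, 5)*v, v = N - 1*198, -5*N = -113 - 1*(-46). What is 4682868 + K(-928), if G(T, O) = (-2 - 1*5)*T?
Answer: 18725011/4 ≈ 4.6813e+6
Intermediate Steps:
G(T, O) = -7*T (G(T, O) = (-2 - 5)*T = -7*T)
N = 67/5 (N = -(-113 - 1*(-46))/5 = -(-113 + 46)/5 = -⅕*(-67) = 67/5 ≈ 13.400)
v = -923/5 (v = 67/5 - 1*198 = 67/5 - 198 = -923/5 ≈ -184.60)
K(p) = -6461/4 (K(p) = (-7*(-5)*(-923/5))/4 = (35*(-923/5))/4 = (¼)*(-6461) = -6461/4)
4682868 + K(-928) = 4682868 - 6461/4 = 18725011/4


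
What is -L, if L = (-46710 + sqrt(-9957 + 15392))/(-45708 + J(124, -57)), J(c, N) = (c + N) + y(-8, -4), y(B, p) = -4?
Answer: -3114/3043 + sqrt(5435)/45645 ≈ -1.0217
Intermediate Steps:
J(c, N) = -4 + N + c (J(c, N) = (c + N) - 4 = (N + c) - 4 = -4 + N + c)
L = 3114/3043 - sqrt(5435)/45645 (L = (-46710 + sqrt(-9957 + 15392))/(-45708 + (-4 - 57 + 124)) = (-46710 + sqrt(5435))/(-45708 + 63) = (-46710 + sqrt(5435))/(-45645) = (-46710 + sqrt(5435))*(-1/45645) = 3114/3043 - sqrt(5435)/45645 ≈ 1.0217)
-L = -(3114/3043 - sqrt(5435)/45645) = -3114/3043 + sqrt(5435)/45645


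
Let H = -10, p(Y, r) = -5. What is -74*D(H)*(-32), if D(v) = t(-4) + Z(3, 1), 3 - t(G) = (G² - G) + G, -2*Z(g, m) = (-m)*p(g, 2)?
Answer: -36704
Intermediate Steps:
Z(g, m) = -5*m/2 (Z(g, m) = -(-m)*(-5)/2 = -5*m/2)
t(G) = 3 - G² (t(G) = 3 - ((G² - G) + G) = 3 - G²)
D(v) = -31/2 (D(v) = (3 - 1*(-4)²) - 5/2*1 = (3 - 1*16) - 5/2 = (3 - 16) - 5/2 = -13 - 5/2 = -31/2)
-74*D(H)*(-32) = -74*(-31/2)*(-32) = 1147*(-32) = -36704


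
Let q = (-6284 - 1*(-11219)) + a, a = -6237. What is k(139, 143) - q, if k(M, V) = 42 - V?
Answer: 1201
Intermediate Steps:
q = -1302 (q = (-6284 - 1*(-11219)) - 6237 = (-6284 + 11219) - 6237 = 4935 - 6237 = -1302)
k(139, 143) - q = (42 - 1*143) - 1*(-1302) = (42 - 143) + 1302 = -101 + 1302 = 1201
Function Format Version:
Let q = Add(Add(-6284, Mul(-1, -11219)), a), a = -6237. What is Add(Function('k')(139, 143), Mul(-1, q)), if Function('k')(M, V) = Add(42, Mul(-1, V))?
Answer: 1201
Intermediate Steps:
q = -1302 (q = Add(Add(-6284, Mul(-1, -11219)), -6237) = Add(Add(-6284, 11219), -6237) = Add(4935, -6237) = -1302)
Add(Function('k')(139, 143), Mul(-1, q)) = Add(Add(42, Mul(-1, 143)), Mul(-1, -1302)) = Add(Add(42, -143), 1302) = Add(-101, 1302) = 1201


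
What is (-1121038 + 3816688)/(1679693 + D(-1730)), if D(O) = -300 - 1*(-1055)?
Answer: 1347825/840224 ≈ 1.6041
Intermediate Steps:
D(O) = 755 (D(O) = -300 + 1055 = 755)
(-1121038 + 3816688)/(1679693 + D(-1730)) = (-1121038 + 3816688)/(1679693 + 755) = 2695650/1680448 = 2695650*(1/1680448) = 1347825/840224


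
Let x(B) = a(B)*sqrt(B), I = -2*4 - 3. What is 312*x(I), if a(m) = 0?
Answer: 0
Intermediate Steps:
I = -11 (I = -8 - 3 = -11)
x(B) = 0 (x(B) = 0*sqrt(B) = 0)
312*x(I) = 312*0 = 0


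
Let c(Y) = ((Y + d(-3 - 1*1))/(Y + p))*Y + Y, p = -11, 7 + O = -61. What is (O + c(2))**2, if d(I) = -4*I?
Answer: 4900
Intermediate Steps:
O = -68 (O = -7 - 61 = -68)
c(Y) = Y + Y*(16 + Y)/(-11 + Y) (c(Y) = ((Y - 4*(-3 - 1*1))/(Y - 11))*Y + Y = ((Y - 4*(-3 - 1))/(-11 + Y))*Y + Y = ((Y - 4*(-4))/(-11 + Y))*Y + Y = ((Y + 16)/(-11 + Y))*Y + Y = ((16 + Y)/(-11 + Y))*Y + Y = Y*(16 + Y)/(-11 + Y) + Y = Y + Y*(16 + Y)/(-11 + Y))
(O + c(2))**2 = (-68 + 2*(5 + 2*2)/(-11 + 2))**2 = (-68 + 2*(5 + 4)/(-9))**2 = (-68 + 2*(-1/9)*9)**2 = (-68 - 2)**2 = (-70)**2 = 4900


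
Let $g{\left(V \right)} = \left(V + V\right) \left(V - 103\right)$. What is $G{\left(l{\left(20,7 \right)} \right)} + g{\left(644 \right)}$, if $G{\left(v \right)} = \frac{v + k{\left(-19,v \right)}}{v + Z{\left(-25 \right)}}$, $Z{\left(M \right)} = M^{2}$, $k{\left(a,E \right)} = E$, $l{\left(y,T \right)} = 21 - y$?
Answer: $\frac{218100905}{313} \approx 6.9681 \cdot 10^{5}$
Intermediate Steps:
$g{\left(V \right)} = 2 V \left(-103 + V\right)$
$G{\left(v \right)} = \frac{2 v}{625 + v}$ ($G{\left(v \right)} = \frac{v + v}{v + \left(-25\right)^{2}} = \frac{2 v}{v + 625} = \frac{2 v}{625 + v}$)
$G{\left(l{\left(20,7 \right)} \right)} + g{\left(644 \right)} = \frac{2 \left(21 - 20\right)}{625 + \left(21 - 20\right)} + 2 \cdot 644 \left(-103 + 644\right) = \frac{2 \left(21 - 20\right)}{625 + \left(21 - 20\right)} + 2 \cdot 644 \cdot 541 = 2 \cdot 1 \frac{1}{625 + 1} + 696808 = 2 \cdot 1 \cdot \frac{1}{626} + 696808 = \frac{1}{313} + 696808 = \frac{218100905}{313}$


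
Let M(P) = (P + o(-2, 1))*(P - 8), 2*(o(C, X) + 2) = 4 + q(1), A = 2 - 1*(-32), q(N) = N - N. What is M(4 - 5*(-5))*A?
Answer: 20706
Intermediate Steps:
q(N) = 0
A = 34 (A = 2 + 32 = 34)
o(C, X) = 0 (o(C, X) = -2 + (4 + 0)/2 = -2 + (1/2)*4 = -2 + 2 = 0)
M(P) = P*(-8 + P) (M(P) = (P + 0)*(P - 8) = P*(-8 + P))
M(4 - 5*(-5))*A = ((4 - 5*(-5))*(-8 + (4 - 5*(-5))))*34 = ((4 + 25)*(-8 + (4 + 25)))*34 = (29*(-8 + 29))*34 = (29*21)*34 = 609*34 = 20706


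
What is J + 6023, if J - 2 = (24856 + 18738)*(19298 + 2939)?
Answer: 969405803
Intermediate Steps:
J = 969399780 (J = 2 + (24856 + 18738)*(19298 + 2939) = 2 + 43594*22237 = 2 + 969399778 = 969399780)
J + 6023 = 969399780 + 6023 = 969405803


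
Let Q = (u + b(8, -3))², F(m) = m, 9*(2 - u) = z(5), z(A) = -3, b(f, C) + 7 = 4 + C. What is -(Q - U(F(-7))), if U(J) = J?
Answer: -184/9 ≈ -20.444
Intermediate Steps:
b(f, C) = -3 + C (b(f, C) = -7 + (4 + C) = -3 + C)
u = 7/3 (u = 2 - ⅑*(-3) = 2 + ⅓ = 7/3 ≈ 2.3333)
Q = 121/9 (Q = (7/3 + (-3 - 3))² = (7/3 - 6)² = (-11/3)² = 121/9 ≈ 13.444)
-(Q - U(F(-7))) = -(121/9 - 1*(-7)) = -(121/9 + 7) = -1*184/9 = -184/9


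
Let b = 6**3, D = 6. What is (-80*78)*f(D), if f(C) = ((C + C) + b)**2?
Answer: -324380160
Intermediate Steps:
b = 216
f(C) = (216 + 2*C)**2 (f(C) = ((C + C) + 216)**2 = (2*C + 216)**2 = (216 + 2*C)**2)
(-80*78)*f(D) = (-80*78)*(4*(108 + 6)**2) = -24960*114**2 = -24960*12996 = -6240*51984 = -324380160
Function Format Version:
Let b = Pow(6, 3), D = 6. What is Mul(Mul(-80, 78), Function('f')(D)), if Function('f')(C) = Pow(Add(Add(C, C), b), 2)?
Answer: -324380160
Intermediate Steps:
b = 216
Function('f')(C) = Pow(Add(216, Mul(2, C)), 2) (Function('f')(C) = Pow(Add(Add(C, C), 216), 2) = Pow(Add(Mul(2, C), 216), 2) = Pow(Add(216, Mul(2, C)), 2))
Mul(Mul(-80, 78), Function('f')(D)) = Mul(Mul(-80, 78), Mul(4, Pow(Add(108, 6), 2))) = Mul(-6240, Mul(4, Pow(114, 2))) = Mul(-6240, Mul(4, 12996)) = Mul(-6240, 51984) = -324380160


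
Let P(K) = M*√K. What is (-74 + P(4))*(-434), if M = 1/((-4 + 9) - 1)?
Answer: 31899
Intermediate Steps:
M = ¼ (M = 1/(5 - 1) = 1/4 = ¼ ≈ 0.25000)
P(K) = √K/4
(-74 + P(4))*(-434) = (-74 + √4/4)*(-434) = (-74 + (¼)*2)*(-434) = (-74 + ½)*(-434) = -147/2*(-434) = 31899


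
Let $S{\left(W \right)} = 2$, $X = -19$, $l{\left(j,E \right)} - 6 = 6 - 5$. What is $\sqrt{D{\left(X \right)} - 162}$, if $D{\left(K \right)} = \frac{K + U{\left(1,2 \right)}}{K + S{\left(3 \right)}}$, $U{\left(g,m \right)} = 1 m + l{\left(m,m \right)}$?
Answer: $\frac{14 i \sqrt{238}}{17} \approx 12.705 i$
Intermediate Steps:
$l{\left(j,E \right)} = 7$ ($l{\left(j,E \right)} = 6 + \left(6 - 5\right) = 6 + 1 = 7$)
$U{\left(g,m \right)} = 7 + m$ ($U{\left(g,m \right)} = 1 m + 7 = m + 7 = 7 + m$)
$D{\left(K \right)} = \frac{9 + K}{2 + K}$ ($D{\left(K \right)} = \frac{K + \left(7 + 2\right)}{K + 2} = \frac{K + 9}{2 + K} = \frac{9 + K}{2 + K}$)
$\sqrt{D{\left(X \right)} - 162} = \sqrt{\frac{9 - 19}{2 - 19} - 162} = \sqrt{\frac{1}{-17} \left(-10\right) - 162} = \sqrt{\left(- \frac{1}{17}\right) \left(-10\right) - 162} = \sqrt{\frac{10}{17} - 162} = \sqrt{- \frac{2744}{17}} = \frac{14 i \sqrt{238}}{17}$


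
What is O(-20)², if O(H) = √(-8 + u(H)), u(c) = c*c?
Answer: 392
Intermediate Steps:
u(c) = c²
O(H) = √(-8 + H²)
O(-20)² = (√(-8 + (-20)²))² = (√(-8 + 400))² = (√392)² = (14*√2)² = 392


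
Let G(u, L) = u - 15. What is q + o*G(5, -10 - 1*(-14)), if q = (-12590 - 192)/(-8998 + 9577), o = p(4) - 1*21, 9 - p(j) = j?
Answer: 79858/579 ≈ 137.92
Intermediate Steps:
p(j) = 9 - j
o = -16 (o = (9 - 1*4) - 1*21 = (9 - 4) - 21 = 5 - 21 = -16)
G(u, L) = -15 + u
q = -12782/579 ≈ -22.076
q + o*G(5, -10 - 1*(-14)) = -12782/579 - 16*(-15 + 5) = -12782/579 - 16*(-10) = -12782/579 + 160 = 79858/579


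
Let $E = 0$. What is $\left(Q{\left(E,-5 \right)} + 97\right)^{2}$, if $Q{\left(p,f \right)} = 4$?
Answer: $10201$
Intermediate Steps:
$\left(Q{\left(E,-5 \right)} + 97\right)^{2} = \left(4 + 97\right)^{2} = 101^{2} = 10201$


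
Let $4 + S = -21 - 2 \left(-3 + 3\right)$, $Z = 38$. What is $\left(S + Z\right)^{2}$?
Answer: $169$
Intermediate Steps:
$S = -25$ ($S = -4 - \left(21 + 2 \left(-3 + 3\right)\right) = -4 - \left(21 + 2 \cdot 0\right) = -4 - 21 = -25$)
$\left(S + Z\right)^{2} = \left(-25 + 38\right)^{2} = 13^{2} = 169$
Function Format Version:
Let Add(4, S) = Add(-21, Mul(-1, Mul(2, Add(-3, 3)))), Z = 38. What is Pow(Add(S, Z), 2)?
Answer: 169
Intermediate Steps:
S = -25 (S = Add(-4, Add(-21, Mul(-1, Mul(2, Add(-3, 3))))) = Add(-4, Add(-21, Mul(-1, Mul(2, 0)))) = Add(-4, Add(-21, Mul(-1, 0))) = Add(-4, Add(-21, 0)) = Add(-4, -21) = -25)
Pow(Add(S, Z), 2) = Pow(Add(-25, 38), 2) = Pow(13, 2) = 169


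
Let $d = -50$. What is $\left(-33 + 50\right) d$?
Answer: $-850$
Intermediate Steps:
$\left(-33 + 50\right) d = \left(-33 + 50\right) \left(-50\right) = 17 \left(-50\right) = -850$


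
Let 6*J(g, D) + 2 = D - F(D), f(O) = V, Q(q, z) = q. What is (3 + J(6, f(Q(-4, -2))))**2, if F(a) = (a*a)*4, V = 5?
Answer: 6241/36 ≈ 173.36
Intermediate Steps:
F(a) = 4*a**2 (F(a) = a**2*4 = 4*a**2)
f(O) = 5
J(g, D) = -1/3 - 2*D**2/3 + D/6 (J(g, D) = -1/3 + (D - 4*D**2)/6 = -1/3 + (-2*D**2/3 + D/6) = -1/3 - 2*D**2/3 + D/6)
(3 + J(6, f(Q(-4, -2))))**2 = (3 + (-1/3 - 2/3*5**2 + (1/6)*5))**2 = (3 + (-1/3 - 2/3*25 + 5/6))**2 = (3 + (-1/3 - 50/3 + 5/6))**2 = (3 - 97/6)**2 = (-79/6)**2 = 6241/36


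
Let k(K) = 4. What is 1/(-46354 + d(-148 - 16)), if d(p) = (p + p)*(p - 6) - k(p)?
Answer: 1/9402 ≈ 0.00010636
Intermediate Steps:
d(p) = -4 + 2*p*(-6 + p) (d(p) = (p + p)*(p - 6) - 1*4 = (2*p)*(-6 + p) - 4 = 2*p*(-6 + p) - 4 = -4 + 2*p*(-6 + p))
1/(-46354 + d(-148 - 16)) = 1/(-46354 + (-4 - 12*(-148 - 16) + 2*(-148 - 16)²)) = 1/(-46354 + (-4 - 12*(-164) + 2*(-164)²)) = 1/(-46354 + (-4 + 1968 + 2*26896)) = 1/(-46354 + (-4 + 1968 + 53792)) = 1/(-46354 + 55756) = 1/9402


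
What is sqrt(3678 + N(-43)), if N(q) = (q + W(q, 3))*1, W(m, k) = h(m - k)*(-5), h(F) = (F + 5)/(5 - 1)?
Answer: sqrt(14745)/2 ≈ 60.714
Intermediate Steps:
h(F) = 5/4 + F/4 (h(F) = (5 + F)/4 = (5 + F)*(1/4) = 5/4 + F/4)
W(m, k) = -25/4 - 5*m/4 + 5*k/4 (W(m, k) = (5/4 + (m - k)/4)*(-5) = (5/4 + (-k/4 + m/4))*(-5) = (5/4 - k/4 + m/4)*(-5) = -25/4 - 5*m/4 + 5*k/4)
N(q) = -5/2 - q/4 (N(q) = (q + (-25/4 - 5*q/4 + (5/4)*3))*1 = (q + (-25/4 - 5*q/4 + 15/4))*1 = (q + (-5/2 - 5*q/4))*1 = (-5/2 - q/4)*1 = -5/2 - q/4)
sqrt(3678 + N(-43)) = sqrt(3678 + (-5/2 - 1/4*(-43))) = sqrt(3678 + (-5/2 + 43/4)) = sqrt(3678 + 33/4) = sqrt(14745/4) = sqrt(14745)/2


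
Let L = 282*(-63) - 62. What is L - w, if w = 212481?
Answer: -230309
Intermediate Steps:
L = -17828 (L = -17766 - 62 = -17828)
L - w = -17828 - 1*212481 = -17828 - 212481 = -230309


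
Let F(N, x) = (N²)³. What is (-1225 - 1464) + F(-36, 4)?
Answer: 2176779647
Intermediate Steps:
F(N, x) = N⁶
(-1225 - 1464) + F(-36, 4) = (-1225 - 1464) + (-36)⁶ = -2689 + 2176782336 = 2176779647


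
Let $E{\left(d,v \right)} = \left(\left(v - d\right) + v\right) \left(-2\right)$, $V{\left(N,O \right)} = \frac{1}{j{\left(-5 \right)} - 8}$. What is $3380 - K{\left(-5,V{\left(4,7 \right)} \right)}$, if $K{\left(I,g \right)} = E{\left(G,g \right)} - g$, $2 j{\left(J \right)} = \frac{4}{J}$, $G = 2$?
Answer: $\frac{141767}{42} \approx 3375.4$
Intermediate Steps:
$j{\left(J \right)} = \frac{2}{J}$ ($j{\left(J \right)} = \frac{4 \frac{1}{J}}{2} = \frac{2}{J}$)
$V{\left(N,O \right)} = - \frac{5}{42}$ ($V{\left(N,O \right)} = \frac{1}{\frac{2}{-5} - 8} = \frac{1}{2 \left(- \frac{1}{5}\right) - 8} = \frac{1}{- \frac{2}{5} - 8} = \frac{1}{- \frac{42}{5}} = - \frac{5}{42}$)
$E{\left(d,v \right)} = - 4 v + 2 d$ ($E{\left(d,v \right)} = \left(- d + 2 v\right) \left(-2\right) = - 4 v + 2 d$)
$K{\left(I,g \right)} = 4 - 5 g$ ($K{\left(I,g \right)} = \left(- 4 g + 2 \cdot 2\right) - g = \left(- 4 g + 4\right) - g = \left(4 - 4 g\right) - g = 4 - 5 g$)
$3380 - K{\left(-5,V{\left(4,7 \right)} \right)} = 3380 - \left(4 - - \frac{25}{42}\right) = 3380 - \left(4 + \frac{25}{42}\right) = 3380 - \frac{193}{42} = \frac{141767}{42}$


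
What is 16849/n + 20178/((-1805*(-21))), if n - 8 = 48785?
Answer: 28477307/32447345 ≈ 0.87765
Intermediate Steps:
n = 48793 (n = 8 + 48785 = 48793)
16849/n + 20178/((-1805*(-21))) = 16849/48793 + 20178/((-1805*(-21))) = 16849*(1/48793) + 20178/37905 = 16849/48793 + 20178*(1/37905) = 16849/48793 + 354/665 = 28477307/32447345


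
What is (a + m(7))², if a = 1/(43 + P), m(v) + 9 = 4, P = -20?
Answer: 12996/529 ≈ 24.567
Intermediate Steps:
m(v) = -5 (m(v) = -9 + 4 = -5)
a = 1/23 (a = 1/(43 - 20) = 1/23 ≈ 0.043478)
(a + m(7))² = (1/23 - 5)² = (-114/23)² = 12996/529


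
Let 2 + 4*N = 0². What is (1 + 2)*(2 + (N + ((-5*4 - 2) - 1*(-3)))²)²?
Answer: 7013523/16 ≈ 4.3835e+5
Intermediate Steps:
N = -½ (N = -½ + (¼)*0² = -½ + (¼)*0 = -½ + 0 = -½ ≈ -0.50000)
(1 + 2)*(2 + (N + ((-5*4 - 2) - 1*(-3)))²)² = (1 + 2)*(2 + (-½ + ((-5*4 - 2) - 1*(-3)))²)² = 3*(2 + (-½ + ((-20 - 2) + 3))²)² = 3*(2 + (-½ + (-22 + 3))²)² = 3*(2 + (-½ - 19)²)² = 3*(2 + (-39/2)²)² = 3*(2 + 1521/4)² = 3*(1529/4)² = 3*(2337841/16) = 7013523/16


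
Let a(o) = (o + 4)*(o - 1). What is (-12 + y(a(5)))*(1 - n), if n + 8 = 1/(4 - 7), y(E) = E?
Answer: 224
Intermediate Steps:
a(o) = (-1 + o)*(4 + o) (a(o) = (4 + o)*(-1 + o) = (-1 + o)*(4 + o))
n = -25/3 (n = -8 + 1/(4 - 7) = -8 + 1/(-3) = -8 - ⅓ = -25/3 ≈ -8.3333)
(-12 + y(a(5)))*(1 - n) = (-12 + (-4 + 5² + 3*5))*(1 - 1*(-25/3)) = (-12 + (-4 + 25 + 15))*(1 + 25/3) = (-12 + 36)*(28/3) = 24*(28/3) = 224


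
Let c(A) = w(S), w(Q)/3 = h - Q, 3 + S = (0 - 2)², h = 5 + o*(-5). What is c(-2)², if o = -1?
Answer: 729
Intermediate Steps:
h = 10 (h = 5 - 1*(-5) = 5 + 5 = 10)
S = 1 (S = -3 + (0 - 2)² = -3 + (-2)² = -3 + 4 = 1)
w(Q) = 30 - 3*Q (w(Q) = 3*(10 - Q) = 30 - 3*Q)
c(A) = 27 (c(A) = 30 - 3*1 = 30 - 3 = 27)
c(-2)² = 27² = 729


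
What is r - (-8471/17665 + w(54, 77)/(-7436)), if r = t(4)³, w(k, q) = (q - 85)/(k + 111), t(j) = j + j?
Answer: 555371377931/1083694755 ≈ 512.48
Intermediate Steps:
t(j) = 2*j
w(k, q) = (-85 + q)/(111 + k)
r = 512 (r = (2*4)³ = 8³ = 512)
r - (-8471/17665 + w(54, 77)/(-7436)) = 512 - (-8471/17665 + ((-85 + 77)/(111 + 54))/(-7436)) = 512 - (-8471*1/17665 + (-8/165)*(-1/7436)) = 512 - (-8471/17665 + ((1/165)*(-8))*(-1/7436)) = 512 - (-8471/17665 - 8/165*(-1/7436)) = 512 - (-8471/17665 + 2/306735) = 512 - 1*(-519663371/1083694755) = 512 + 519663371/1083694755 = 555371377931/1083694755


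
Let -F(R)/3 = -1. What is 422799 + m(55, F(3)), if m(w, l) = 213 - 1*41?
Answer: 422971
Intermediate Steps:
F(R) = 3 (F(R) = -3*(-1) = 3)
m(w, l) = 172 (m(w, l) = 213 - 41 = 172)
422799 + m(55, F(3)) = 422799 + 172 = 422971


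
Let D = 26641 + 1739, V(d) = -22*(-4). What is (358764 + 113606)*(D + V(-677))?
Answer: 13447429160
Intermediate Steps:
V(d) = 88
D = 28380
(358764 + 113606)*(D + V(-677)) = (358764 + 113606)*(28380 + 88) = 472370*28468 = 13447429160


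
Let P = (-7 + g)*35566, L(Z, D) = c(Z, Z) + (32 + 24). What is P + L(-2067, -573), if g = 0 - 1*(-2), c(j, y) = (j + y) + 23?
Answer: -181885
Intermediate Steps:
c(j, y) = 23 + j + y
g = 2 (g = 0 + 2 = 2)
L(Z, D) = 79 + 2*Z (L(Z, D) = (23 + Z + Z) + (32 + 24) = (23 + 2*Z) + 56 = 79 + 2*Z)
P = -177830 (P = (-7 + 2)*35566 = -5*35566 = -177830)
P + L(-2067, -573) = -177830 + (79 + 2*(-2067)) = -177830 + (79 - 4134) = -177830 - 4055 = -181885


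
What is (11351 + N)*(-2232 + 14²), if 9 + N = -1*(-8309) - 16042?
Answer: -7347924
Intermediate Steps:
N = -7742 (N = -9 + (-1*(-8309) - 16042) = -9 + (8309 - 16042) = -9 - 7733 = -7742)
(11351 + N)*(-2232 + 14²) = (11351 - 7742)*(-2232 + 14²) = 3609*(-2232 + 196) = 3609*(-2036) = -7347924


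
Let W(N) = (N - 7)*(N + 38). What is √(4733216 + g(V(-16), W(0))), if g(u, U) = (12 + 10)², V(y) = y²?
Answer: 10*√47337 ≈ 2175.7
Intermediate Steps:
W(N) = (-7 + N)*(38 + N)
g(u, U) = 484 (g(u, U) = 22² = 484)
√(4733216 + g(V(-16), W(0))) = √(4733216 + 484) = √4733700 = 10*√47337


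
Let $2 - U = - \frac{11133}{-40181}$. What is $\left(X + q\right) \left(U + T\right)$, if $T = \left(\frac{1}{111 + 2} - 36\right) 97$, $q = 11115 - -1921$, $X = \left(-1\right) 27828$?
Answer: $\frac{234357665010064}{4540453} \approx 5.1615 \cdot 10^{7}$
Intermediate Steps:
$X = -27828$
$q = 13036$ ($q = 11115 + 1921 = 13036$)
$U = \frac{69229}{40181}$ ($U = 2 - - \frac{11133}{-40181} = 2 - \left(-11133\right) \left(- \frac{1}{40181}\right) = 2 - \frac{11133}{40181} = \frac{69229}{40181} \approx 1.7229$)
$T = - \frac{394499}{113}$ ($T = \left(\frac{1}{113} - 36\right) 97 = \left(- \frac{4067}{113}\right) 97 = - \frac{394499}{113} \approx -3491.1$)
$\left(X + q\right) \left(U + T\right) = \left(-27828 + 13036\right) \left(\frac{69229}{40181} - \frac{394499}{113}\right) = \left(-14792\right) \left(- \frac{15843541442}{4540453}\right) = \frac{234357665010064}{4540453}$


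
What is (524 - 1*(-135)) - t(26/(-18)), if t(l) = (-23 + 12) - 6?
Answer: 676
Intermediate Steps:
t(l) = -17 (t(l) = -11 - 6 = -17)
(524 - 1*(-135)) - t(26/(-18)) = (524 - 1*(-135)) - 1*(-17) = (524 + 135) + 17 = 659 + 17 = 676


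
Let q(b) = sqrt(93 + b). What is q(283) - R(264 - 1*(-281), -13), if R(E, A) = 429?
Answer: -429 + 2*sqrt(94) ≈ -409.61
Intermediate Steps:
q(283) - R(264 - 1*(-281), -13) = sqrt(93 + 283) - 1*429 = sqrt(376) - 429 = 2*sqrt(94) - 429 = -429 + 2*sqrt(94)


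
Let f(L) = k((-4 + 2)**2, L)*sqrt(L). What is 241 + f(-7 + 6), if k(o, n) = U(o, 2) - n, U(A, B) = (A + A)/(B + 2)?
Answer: 241 + 3*I ≈ 241.0 + 3.0*I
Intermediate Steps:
U(A, B) = 2*A/(2 + B) (U(A, B) = (2*A)/(2 + B) = 2*A/(2 + B))
k(o, n) = o/2 - n (k(o, n) = 2*o/(2 + 2) - n = 2*o/4 - n = 2*o*(1/4) - n = o/2 - n)
f(L) = sqrt(L)*(2 - L) (f(L) = ((-4 + 2)**2/2 - L)*sqrt(L) = ((1/2)*(-2)**2 - L)*sqrt(L) = ((1/2)*4 - L)*sqrt(L) = (2 - L)*sqrt(L) = sqrt(L)*(2 - L))
241 + f(-7 + 6) = 241 + sqrt(-7 + 6)*(2 - (-7 + 6)) = 241 + sqrt(-1)*(2 - 1*(-1)) = 241 + I*(2 + 1) = 241 + I*3 = 241 + 3*I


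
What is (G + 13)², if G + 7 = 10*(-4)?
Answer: 1156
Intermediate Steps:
G = -47 (G = -7 + 10*(-4) = -7 - 40 = -47)
(G + 13)² = (-47 + 13)² = (-34)² = 1156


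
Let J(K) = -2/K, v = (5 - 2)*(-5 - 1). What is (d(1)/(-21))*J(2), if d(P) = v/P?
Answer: -6/7 ≈ -0.85714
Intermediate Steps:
v = -18 (v = 3*(-6) = -18)
d(P) = -18/P
(d(1)/(-21))*J(2) = (-18/1/(-21))*(-2/2) = (-18*1*(-1/21))*(-2*1/2) = -18*(-1/21)*(-1) = (6/7)*(-1) = -6/7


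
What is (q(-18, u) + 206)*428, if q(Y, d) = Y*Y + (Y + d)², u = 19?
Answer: 227268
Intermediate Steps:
q(Y, d) = Y² + (Y + d)²
(q(-18, u) + 206)*428 = (((-18)² + (-18 + 19)²) + 206)*428 = ((324 + 1²) + 206)*428 = ((324 + 1) + 206)*428 = (325 + 206)*428 = 531*428 = 227268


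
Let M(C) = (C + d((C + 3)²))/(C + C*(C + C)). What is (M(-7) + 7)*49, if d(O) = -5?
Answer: 4375/13 ≈ 336.54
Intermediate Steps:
M(C) = (-5 + C)/(C + 2*C²) (M(C) = (C - 5)/(C + C*(C + C)) = (-5 + C)/(C + C*(2*C)) = (-5 + C)/(C + 2*C²))
(M(-7) + 7)*49 = ((-5 - 7)/((-7)*(1 + 2*(-7))) + 7)*49 = (-⅐*(-12)/(1 - 14) + 7)*49 = (-⅐*(-12)/(-13) + 7)*49 = (-⅐*(-1/13)*(-12) + 7)*49 = (-12/91 + 7)*49 = (625/91)*49 = 4375/13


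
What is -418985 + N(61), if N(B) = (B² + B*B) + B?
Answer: -411482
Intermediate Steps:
N(B) = B + 2*B² (N(B) = (B² + B²) + B = 2*B² + B = B + 2*B²)
-418985 + N(61) = -418985 + 61*(1 + 2*61) = -418985 + 61*(1 + 122) = -418985 + 61*123 = -418985 + 7503 = -411482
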